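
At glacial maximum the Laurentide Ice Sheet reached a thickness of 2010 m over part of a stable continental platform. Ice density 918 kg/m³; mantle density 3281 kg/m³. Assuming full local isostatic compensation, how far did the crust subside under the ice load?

By Archimedes' principle applied to the lithosphere: the ice load ρ_ice t is balanced by mantle displaced below, ρ_m s.
s = t ρ_ice / ρ_m = 2010 m × 918/3281 = 562 m.

562 m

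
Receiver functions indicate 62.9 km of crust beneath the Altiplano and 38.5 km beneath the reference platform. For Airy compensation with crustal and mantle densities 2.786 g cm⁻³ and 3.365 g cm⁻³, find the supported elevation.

Excess crust Δ = 62.9 km − 38.5 km = 24.4 km, split between elevation h and root r with h + r = Δ.
Airy balance ρ_c h = (ρ_m − ρ_c) r gives r = h ρ_c/(ρ_m − ρ_c), so h (1 + ρ_c/(ρ_m − ρ_c)) = Δ, i.e. h = Δ (ρ_m − ρ_c)/ρ_m.
h = 24.4 km × 0.579/3.365 = 4.2 km.

4.2 km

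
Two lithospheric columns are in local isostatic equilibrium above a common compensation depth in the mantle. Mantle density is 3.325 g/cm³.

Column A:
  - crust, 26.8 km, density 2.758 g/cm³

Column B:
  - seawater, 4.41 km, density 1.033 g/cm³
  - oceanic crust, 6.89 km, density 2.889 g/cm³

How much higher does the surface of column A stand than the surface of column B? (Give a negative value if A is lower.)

0.627 km

For any compensation level in the mantle, the mantle terms cancel and isostasy reduces to e = (Σt_A − Σt_B) − (Σ(ρt)_A − Σ(ρt)_B) / ρ_m.
Σt_A = 26.8 km; Σt_B = 11.3 km; Σ(ρt)_A = 73.9144; Σ(ρt)_B = 24.46074 (in km·g/cm³).
e = (26.8 − 11.3) − (73.9144 − 24.46074) / 3.325 = 0.627 km.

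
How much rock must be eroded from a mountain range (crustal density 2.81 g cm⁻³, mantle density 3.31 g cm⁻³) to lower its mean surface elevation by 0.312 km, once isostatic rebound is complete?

2.07 km

Net drop Δ = e − u = e − e ρ_c/ρ_m = e (ρ_m − ρ_c)/ρ_m.
e = Δ ρ_m/(ρ_m − ρ_c) = 0.312 km × 3.31/0.5 = 2.07 km.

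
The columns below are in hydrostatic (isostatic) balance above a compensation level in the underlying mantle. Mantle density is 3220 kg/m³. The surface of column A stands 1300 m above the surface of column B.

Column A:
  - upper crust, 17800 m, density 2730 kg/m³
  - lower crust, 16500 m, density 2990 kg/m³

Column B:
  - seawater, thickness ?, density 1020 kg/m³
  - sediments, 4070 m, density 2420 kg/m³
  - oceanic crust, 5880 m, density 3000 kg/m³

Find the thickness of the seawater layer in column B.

Take the compensation level at the base of the deeper column (depth z_c below the surface of column A) and equate Σ ρ_i t_i down to z_c; mantle fills any gap and the z_c terms cancel.
Column A: 17800×2730 + 16500×2990 + (z_c − 34300)×3220
Column B: 1300×0 + x×1020 + 4070×2420 + 5880×3000 + (z_c − 1300 − 9950 − x)×3220
The z_c×3220 term appears on both sides and cancels. Collect the known terms of each column as K = Σ(ρt)_known − 3220 × (depth of known layers): K_A = 97929000 − 3220×34300 = −12517000; K_B = 27489400 − 3220×(1300 + 9950) = −8735600.
Balance: K_A = K_B − x×(3220 − 1020), so x = (K_B − K_A)/(3220 − 1020) = 3781400/2200 = 1720 m.

1720 m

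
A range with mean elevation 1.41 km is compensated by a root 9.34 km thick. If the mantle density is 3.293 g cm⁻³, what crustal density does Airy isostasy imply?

ρ_c h = (ρ_m − ρ_c) r → ρ_c (h + r) = ρ_m r → ρ_c = ρ_m r / (h + r).
ρ_c = 3.293 × 9.34 km / (1.41 km + 9.34 km) = 2.86 g cm⁻³.

2.86 g cm⁻³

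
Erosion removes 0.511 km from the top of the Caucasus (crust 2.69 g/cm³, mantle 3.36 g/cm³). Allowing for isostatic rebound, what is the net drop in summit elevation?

0.102 km

Rebound u = e ρ_c/ρ_m = 0.511 km × 2.69/3.36 = 0.4091 km.
Net surface drop = e − u = 0.511 km − 0.4091 km = e (ρ_m − ρ_c)/ρ_m = 0.102 km.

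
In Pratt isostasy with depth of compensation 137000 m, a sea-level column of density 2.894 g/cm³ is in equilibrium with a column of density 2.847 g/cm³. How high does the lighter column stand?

ρ_ref D = ρ (D + h) → h = D (ρ_ref − ρ)/ρ.
h = 137000 m × (2.894 − 2.847)/2.847 = 2260 m.

2260 m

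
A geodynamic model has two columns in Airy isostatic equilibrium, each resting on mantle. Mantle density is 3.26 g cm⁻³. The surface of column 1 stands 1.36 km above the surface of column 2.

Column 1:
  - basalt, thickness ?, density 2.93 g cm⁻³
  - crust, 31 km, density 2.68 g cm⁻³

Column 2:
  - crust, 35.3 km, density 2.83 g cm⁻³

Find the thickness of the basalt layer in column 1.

Take the compensation level at the base of the deeper column (depth z_c below the surface of column 1) and equate Σ ρ_i t_i down to z_c; mantle fills any gap and the z_c terms cancel.
Column 1: x×2.93 + 31×2.68 + (z_c − 31 − x)×3.26
Column 2: 1.36×0 + 35.3×2.83 + (z_c − 1.36 − 35.3)×3.26
The z_c×3.26 term appears on both sides and cancels. Collect the known terms of each column as K = Σ(ρt)_known − 3.26 × (depth of known layers): K_1 = 83.08 − 3.26×31 = −17.98; K_2 = 99.899 − 3.26×(1.36 + 35.3) = −19.6126.
Balance: K_1 − x×(3.26 − 2.93) = K_2, so x = (K_1 − K_2)/(3.26 − 2.93) = 1.6326/0.33 = 4.95 km.

4.95 km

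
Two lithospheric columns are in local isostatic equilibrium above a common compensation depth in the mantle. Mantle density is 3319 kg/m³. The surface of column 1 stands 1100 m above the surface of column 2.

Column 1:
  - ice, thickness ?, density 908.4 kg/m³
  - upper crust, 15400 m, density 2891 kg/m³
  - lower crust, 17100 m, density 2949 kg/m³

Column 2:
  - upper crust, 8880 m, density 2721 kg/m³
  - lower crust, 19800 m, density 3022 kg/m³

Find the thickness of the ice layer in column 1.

798 m

Take the compensation level at the base of the deeper column (depth z_c below the surface of column 1) and equate Σ ρ_i t_i down to z_c; mantle fills any gap and the z_c terms cancel.
Column 1: x×908.4 + 15400×2891 + 17100×2949 + (z_c − 32500 − x)×3319
Column 2: 1100×0 + 8880×2721 + 19800×3022 + (z_c − 1100 − 28680)×3319
The z_c×3319 term appears on both sides and cancels. Collect the known terms of each column as K = Σ(ρt)_known − 3319 × (depth of known layers): K_1 = 94949300 − 3319×32500 = −12918200; K_2 = 83998080 − 3319×(1100 + 28680) = −14841740.
Balance: K_1 − x×(3319 − 908.4) = K_2, so x = (K_1 − K_2)/(3319 − 908.4) = 1923540/2410.6 = 798 m.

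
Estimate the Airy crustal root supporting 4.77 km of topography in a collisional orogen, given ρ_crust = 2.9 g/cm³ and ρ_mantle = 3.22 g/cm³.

43.2 km

Isostatic balance requires: the weight of the topography is balanced by the buoyancy of the root, ρ_c h = (ρ_m − ρ_c) r.
r = h · ρ_c / (ρ_m − ρ_c) = 4.77 km × 2.9 / (3.22 − 2.9) = 43.2 km.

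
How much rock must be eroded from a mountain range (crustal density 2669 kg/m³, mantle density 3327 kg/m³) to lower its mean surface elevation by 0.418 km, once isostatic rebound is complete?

Net drop Δ = e − u = e − e ρ_c/ρ_m = e (ρ_m − ρ_c)/ρ_m.
e = Δ ρ_m/(ρ_m − ρ_c) = 0.418 km × 3327/658 = 2.11 km.

2.11 km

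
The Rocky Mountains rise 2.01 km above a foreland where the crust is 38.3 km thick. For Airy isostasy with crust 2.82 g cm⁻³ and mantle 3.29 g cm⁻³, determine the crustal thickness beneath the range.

52.4 km

Root depth r = h ρ_c / (ρ_m − ρ_c) = 2.01 km × 2.82 / 0.47 = 12.06 km.
Total thickness = T + h + r = 38.3 km + 2.01 km + 12.06 km = 52.4 km.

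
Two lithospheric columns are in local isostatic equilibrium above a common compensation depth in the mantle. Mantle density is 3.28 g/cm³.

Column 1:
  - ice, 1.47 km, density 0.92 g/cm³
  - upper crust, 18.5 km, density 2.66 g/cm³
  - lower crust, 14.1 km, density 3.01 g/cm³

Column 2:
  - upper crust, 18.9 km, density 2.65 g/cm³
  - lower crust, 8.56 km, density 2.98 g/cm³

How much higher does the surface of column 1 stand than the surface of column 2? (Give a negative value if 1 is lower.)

For any compensation level in the mantle, the mantle terms cancel and isostasy reduces to e = (Σt_1 − Σt_2) − (Σ(ρt)_1 − Σ(ρt)_2) / ρ_m.
Σt_1 = 34.07 km; Σt_2 = 27.46 km; Σ(ρt)_1 = 93.0034; Σ(ρt)_2 = 75.5938 (in km·g/cm³).
e = (34.07 − 27.46) − (93.0034 − 75.5938) / 3.28 = 1.3 km.

1.3 km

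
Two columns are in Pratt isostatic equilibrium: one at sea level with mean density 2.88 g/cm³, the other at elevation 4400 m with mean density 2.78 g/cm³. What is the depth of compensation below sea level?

ρ_ref D = ρ (D + h) → D (ρ_ref − ρ) = ρ h.
D = ρ h/(ρ_ref − ρ) = 2.78 × 4400 m/(2.88 − 2.78) = 122000 m.

122000 m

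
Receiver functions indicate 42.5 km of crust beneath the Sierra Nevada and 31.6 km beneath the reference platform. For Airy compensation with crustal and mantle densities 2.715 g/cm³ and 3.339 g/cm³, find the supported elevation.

Excess crust Δ = 42.5 km − 31.6 km = 10.9 km, split between elevation h and root r with h + r = Δ.
Airy balance ρ_c h = (ρ_m − ρ_c) r gives r = h ρ_c/(ρ_m − ρ_c), so h (1 + ρ_c/(ρ_m − ρ_c)) = Δ, i.e. h = Δ (ρ_m − ρ_c)/ρ_m.
h = 10.9 km × 0.624/3.339 = 2.04 km.

2.04 km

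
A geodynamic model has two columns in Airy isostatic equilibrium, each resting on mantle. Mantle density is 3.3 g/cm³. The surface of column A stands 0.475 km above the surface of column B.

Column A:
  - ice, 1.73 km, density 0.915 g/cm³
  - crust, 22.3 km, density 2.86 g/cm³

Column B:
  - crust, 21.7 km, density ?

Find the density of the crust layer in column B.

2.73 g/cm³

Take the compensation level at the base of the deeper column (depth z_c below the surface of column A) and equate Σ ρ_i t_i down to z_c; mantle fills any gap and the z_c terms cancel.
Column A: 1.73×0.915 + 22.3×2.86 + (z_c − 24.03)×3.3
Column B: 0.475×0 + 21.7×ρ + (z_c − 0.475 − 21.7)×3.3
The z_c×3.3 term appears on both sides and cancels. Collect the known terms of each column as K = Σ(ρt)_known − 3.3 × (depth of known layers): K_A = 65.36095 − 3.3×24.03 = −13.93805; K_B = 0 − 3.3×(0.475 + 21.7) = −73.1775.
Balance: K_A = K_B + 21.7×ρ, so ρ = (K_A − K_B)/21.7 = 59.2394/21.7 = 2.73 g/cm³.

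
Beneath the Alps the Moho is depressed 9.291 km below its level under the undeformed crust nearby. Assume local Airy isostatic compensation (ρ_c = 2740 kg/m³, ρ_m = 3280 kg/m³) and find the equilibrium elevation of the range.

Isostatic balance requires: ρ_c h = (ρ_m − ρ_c) r.
h = r (ρ_m − ρ_c) / ρ_c = 9.291 km × (3280 − 2740) / 2740 = 1.83 km.

1.83 km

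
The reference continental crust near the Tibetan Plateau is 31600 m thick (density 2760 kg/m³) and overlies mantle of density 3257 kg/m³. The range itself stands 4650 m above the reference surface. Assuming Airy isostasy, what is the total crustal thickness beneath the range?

62100 m

Root depth r = h ρ_c / (ρ_m − ρ_c) = 4650 m × 2760 / 497 = 25820 m.
Total thickness = T + h + r = 31600 m + 4650 m + 25820 m = 62100 m.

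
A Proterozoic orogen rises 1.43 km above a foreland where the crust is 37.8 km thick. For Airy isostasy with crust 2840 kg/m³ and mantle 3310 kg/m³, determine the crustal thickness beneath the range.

Root depth r = h ρ_c / (ρ_m − ρ_c) = 1.43 km × 2840 / 470 = 8.641 km.
Total thickness = T + h + r = 37.8 km + 1.43 km + 8.641 km = 47.9 km.

47.9 km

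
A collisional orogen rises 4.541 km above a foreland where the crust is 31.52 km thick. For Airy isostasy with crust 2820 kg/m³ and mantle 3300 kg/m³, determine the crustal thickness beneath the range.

62.7 km

Root depth r = h ρ_c / (ρ_m − ρ_c) = 4.541 km × 2820 / 480 = 26.68 km.
Total thickness = T + h + r = 31.52 km + 4.541 km + 26.68 km = 62.7 km.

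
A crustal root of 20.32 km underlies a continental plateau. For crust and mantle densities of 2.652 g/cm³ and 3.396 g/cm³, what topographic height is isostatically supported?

5.7 km

In Airy isostatic equilibrium: ρ_c h = (ρ_m − ρ_c) r.
h = r (ρ_m − ρ_c) / ρ_c = 20.32 km × (3.396 − 2.652) / 2.652 = 5.7 km.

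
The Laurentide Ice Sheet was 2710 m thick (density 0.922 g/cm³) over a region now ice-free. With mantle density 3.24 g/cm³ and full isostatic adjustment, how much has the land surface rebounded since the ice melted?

771 m

Removing the load lets mantle flow back in; uplift u satisfies ρ_ice t = ρ_m u.
u = t ρ_ice/ρ_m = 2710 m × 0.922/3.24 = 771 m.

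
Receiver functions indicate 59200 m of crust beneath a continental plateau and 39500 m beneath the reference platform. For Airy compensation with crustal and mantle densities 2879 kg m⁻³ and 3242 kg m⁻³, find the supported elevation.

2210 m

Excess crust Δ = 59200 m − 39500 m = 19700 m, split between elevation h and root r with h + r = Δ.
Airy balance ρ_c h = (ρ_m − ρ_c) r gives r = h ρ_c/(ρ_m − ρ_c), so h (1 + ρ_c/(ρ_m − ρ_c)) = Δ, i.e. h = Δ (ρ_m − ρ_c)/ρ_m.
h = 19700 m × 363/3242 = 2210 m.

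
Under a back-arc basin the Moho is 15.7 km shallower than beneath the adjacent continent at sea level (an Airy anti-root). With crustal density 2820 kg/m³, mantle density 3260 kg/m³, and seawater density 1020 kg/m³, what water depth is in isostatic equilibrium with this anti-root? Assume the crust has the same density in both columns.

Replacing a thickness d of crust by seawater at the top must be balanced by replacing crust with mantle at the base: d (ρ_c − ρ_w) = a (ρ_m − ρ_c).
d = a (ρ_m − ρ_c)/(ρ_c − ρ_w) = 15.7 km × 440/1800 = 3.84 km.

3.84 km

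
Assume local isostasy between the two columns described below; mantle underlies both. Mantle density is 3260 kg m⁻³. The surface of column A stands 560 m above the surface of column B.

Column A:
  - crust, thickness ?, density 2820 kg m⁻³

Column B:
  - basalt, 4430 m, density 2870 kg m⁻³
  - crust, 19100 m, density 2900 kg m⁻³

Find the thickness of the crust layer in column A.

23700 m

Take the compensation level at the base of the deeper column (depth z_c below the surface of column A) and equate Σ ρ_i t_i down to z_c; mantle fills any gap and the z_c terms cancel.
Column A: x×2820 + (z_c − 0 − x)×3260
Column B: 560×0 + 4430×2870 + 19100×2900 + (z_c − 560 − 23530)×3260
The z_c×3260 term appears on both sides and cancels. Collect the known terms of each column as K = Σ(ρt)_known − 3260 × (depth of known layers): K_A = 0 − 3260×0 = 0; K_B = 68104100 − 3260×(560 + 23530) = −10429300.
Balance: K_A − x×(3260 − 2820) = K_B, so x = (K_A − K_B)/(3260 − 2820) = 10429300/440 = 23700 m.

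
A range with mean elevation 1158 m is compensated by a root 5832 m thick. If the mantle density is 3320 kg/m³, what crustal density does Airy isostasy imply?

2770 kg/m³

ρ_c h = (ρ_m − ρ_c) r → ρ_c (h + r) = ρ_m r → ρ_c = ρ_m r / (h + r).
ρ_c = 3320 × 5832 m / (1158 m + 5832 m) = 2770 kg/m³.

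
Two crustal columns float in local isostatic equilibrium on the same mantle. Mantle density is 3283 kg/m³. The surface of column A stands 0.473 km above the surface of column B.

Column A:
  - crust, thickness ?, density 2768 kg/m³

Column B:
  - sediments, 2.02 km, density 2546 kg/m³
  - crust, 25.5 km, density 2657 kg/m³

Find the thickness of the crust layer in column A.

Take the compensation level at the base of the deeper column (depth z_c below the surface of column A) and equate Σ ρ_i t_i down to z_c; mantle fills any gap and the z_c terms cancel.
Column A: x×2768 + (z_c − 0 − x)×3283
Column B: 0.473×0 + 2.02×2546 + 25.5×2657 + (z_c − 0.473 − 27.52)×3283
The z_c×3283 term appears on both sides and cancels. Collect the known terms of each column as K = Σ(ρt)_known − 3283 × (depth of known layers): K_A = 0 − 3283×0 = 0; K_B = 72896.42 − 3283×(0.473 + 27.52) = −19004.599.
Balance: K_A − x×(3283 − 2768) = K_B, so x = (K_A − K_B)/(3283 − 2768) = 19004.6/515 = 36.9 km.

36.9 km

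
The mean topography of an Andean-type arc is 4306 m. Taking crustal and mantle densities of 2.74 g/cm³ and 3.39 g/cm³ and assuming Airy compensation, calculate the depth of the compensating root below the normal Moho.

18200 m

In Airy isostatic equilibrium: the weight of the topography is balanced by the buoyancy of the root, ρ_c h = (ρ_m − ρ_c) r.
r = h · ρ_c / (ρ_m − ρ_c) = 4306 m × 2.74 / (3.39 − 2.74) = 18200 m.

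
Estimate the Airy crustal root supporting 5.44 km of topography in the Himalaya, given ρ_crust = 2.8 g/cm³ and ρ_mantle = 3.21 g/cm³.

37.2 km

In Airy isostatic equilibrium: the weight of the topography is balanced by the buoyancy of the root, ρ_c h = (ρ_m − ρ_c) r.
r = h · ρ_c / (ρ_m − ρ_c) = 5.44 km × 2.8 / (3.21 − 2.8) = 37.2 km.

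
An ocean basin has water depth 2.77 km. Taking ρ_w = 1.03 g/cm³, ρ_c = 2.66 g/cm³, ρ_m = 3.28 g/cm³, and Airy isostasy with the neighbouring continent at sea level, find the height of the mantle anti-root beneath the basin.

7.28 km

By Archimedes' principle applied to the lithosphere: replacing crust with seawater at the top is compensated by replacing crust with mantle at the base: d (ρ_c − ρ_w) = a (ρ_m − ρ_c).
a = d (ρ_c − ρ_w)/(ρ_m − ρ_c) = 2.77 km × 1.63/0.62 = 7.28 km.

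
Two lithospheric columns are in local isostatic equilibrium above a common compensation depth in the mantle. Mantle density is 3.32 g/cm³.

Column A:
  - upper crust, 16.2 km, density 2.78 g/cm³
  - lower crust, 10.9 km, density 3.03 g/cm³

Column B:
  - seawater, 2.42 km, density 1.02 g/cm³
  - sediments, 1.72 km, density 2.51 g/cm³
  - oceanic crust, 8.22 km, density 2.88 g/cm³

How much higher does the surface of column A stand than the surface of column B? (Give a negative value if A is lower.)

For any compensation level in the mantle, the mantle terms cancel and isostasy reduces to e = (Σt_A − Σt_B) − (Σ(ρt)_A − Σ(ρt)_B) / ρ_m.
Σt_A = 27.1 km; Σt_B = 12.36 km; Σ(ρt)_A = 78.063; Σ(ρt)_B = 30.4592 (in km·g/cm³).
e = (27.1 − 12.36) − (78.063 − 30.4592) / 3.32 = 0.402 km.

0.402 km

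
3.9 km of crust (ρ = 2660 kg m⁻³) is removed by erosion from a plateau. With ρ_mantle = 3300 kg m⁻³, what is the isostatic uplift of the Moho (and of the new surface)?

Unloading: uplift u = e ρ_c/ρ_m = 3.9 km × 2660/3300 = 3.14 km.

3.14 km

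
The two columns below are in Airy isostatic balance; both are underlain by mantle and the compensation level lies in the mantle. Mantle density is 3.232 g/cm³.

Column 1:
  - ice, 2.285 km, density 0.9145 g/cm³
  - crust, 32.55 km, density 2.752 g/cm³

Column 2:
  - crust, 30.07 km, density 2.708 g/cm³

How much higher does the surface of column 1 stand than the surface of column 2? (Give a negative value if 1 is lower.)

For any compensation level in the mantle, the mantle terms cancel and isostasy reduces to e = (Σt_1 − Σt_2) − (Σ(ρt)_1 − Σ(ρt)_2) / ρ_m.
Σt_1 = 34.835 km; Σt_2 = 30.07 km; Σ(ρt)_1 = 91.6672325; Σ(ρt)_2 = 81.42956 (in km·g/cm³).
e = (34.835 − 30.07) − (91.6672325 − 81.42956) / 3.232 = 1.6 km.

1.6 km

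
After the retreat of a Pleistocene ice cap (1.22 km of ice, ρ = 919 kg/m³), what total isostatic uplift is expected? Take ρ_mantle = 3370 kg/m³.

0.333 km

Removing the load lets mantle flow back in; uplift u satisfies ρ_ice t = ρ_m u.
u = t ρ_ice/ρ_m = 1.22 km × 919/3370 = 0.333 km.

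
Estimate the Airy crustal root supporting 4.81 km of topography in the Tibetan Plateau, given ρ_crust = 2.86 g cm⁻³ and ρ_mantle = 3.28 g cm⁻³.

Equating mass per unit area of the two columns: the weight of the topography is balanced by the buoyancy of the root, ρ_c h = (ρ_m − ρ_c) r.
r = h · ρ_c / (ρ_m − ρ_c) = 4.81 km × 2.86 / (3.28 − 2.86) = 32.8 km.

32.8 km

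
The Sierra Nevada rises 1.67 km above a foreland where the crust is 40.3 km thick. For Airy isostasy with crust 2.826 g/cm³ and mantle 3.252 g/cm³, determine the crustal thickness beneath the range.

53 km

Root depth r = h ρ_c / (ρ_m − ρ_c) = 1.67 km × 2.826 / 0.426 = 11.08 km.
Total thickness = T + h + r = 40.3 km + 1.67 km + 11.08 km = 53 km.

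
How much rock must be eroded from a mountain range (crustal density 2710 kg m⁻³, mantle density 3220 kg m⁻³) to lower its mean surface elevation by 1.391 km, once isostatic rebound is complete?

Net drop Δ = e − u = e − e ρ_c/ρ_m = e (ρ_m − ρ_c)/ρ_m.
e = Δ ρ_m/(ρ_m − ρ_c) = 1.391 km × 3220/510 = 8.78 km.

8.78 km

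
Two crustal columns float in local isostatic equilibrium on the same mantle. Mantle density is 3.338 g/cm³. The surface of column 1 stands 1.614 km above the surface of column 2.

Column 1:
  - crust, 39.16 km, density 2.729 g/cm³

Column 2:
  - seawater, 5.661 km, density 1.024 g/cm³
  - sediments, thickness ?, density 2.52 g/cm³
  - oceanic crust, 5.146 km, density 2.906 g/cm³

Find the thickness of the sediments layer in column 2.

Take the compensation level at the base of the deeper column (depth z_c below the surface of column 1) and equate Σ ρ_i t_i down to z_c; mantle fills any gap and the z_c terms cancel.
Column 1: 39.16×2.729 + (z_c − 39.16)×3.338
Column 2: 1.614×0 + 5.661×1.024 + x×2.52 + 5.146×2.906 + (z_c − 1.614 − 10.807 − x)×3.338
The z_c×3.338 term appears on both sides and cancels. Collect the known terms of each column as K = Σ(ρt)_known − 3.338 × (depth of known layers): K_1 = 106.86764 − 3.338×39.16 = −23.84844; K_2 = 20.75114 − 3.338×(1.614 + 10.807) = −20.710158.
Balance: K_1 = K_2 − x×(3.338 − 2.52), so x = (K_2 − K_1)/(3.338 − 2.52) = 3.13828/0.818 = 3.84 km.

3.84 km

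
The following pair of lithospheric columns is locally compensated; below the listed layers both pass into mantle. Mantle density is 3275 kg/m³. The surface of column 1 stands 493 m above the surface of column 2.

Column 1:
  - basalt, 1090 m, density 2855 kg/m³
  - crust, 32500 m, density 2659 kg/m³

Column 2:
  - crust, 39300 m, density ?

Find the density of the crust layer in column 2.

Take the compensation level at the base of the deeper column (depth z_c below the surface of column 1) and equate Σ ρ_i t_i down to z_c; mantle fills any gap and the z_c terms cancel.
Column 1: 1090×2855 + 32500×2659 + (z_c − 33590)×3275
Column 2: 493×0 + 39300×ρ + (z_c − 493 − 39300)×3275
The z_c×3275 term appears on both sides and cancels. Collect the known terms of each column as K = Σ(ρt)_known − 3275 × (depth of known layers): K_1 = 89529450 − 3275×33590 = −20477800; K_2 = 0 − 3275×(493 + 39300) = −130322075.
Balance: K_1 = K_2 + 39300×ρ, so ρ = (K_1 − K_2)/39300 = 109844000/39300 = 2800 kg/m³.

2800 kg/m³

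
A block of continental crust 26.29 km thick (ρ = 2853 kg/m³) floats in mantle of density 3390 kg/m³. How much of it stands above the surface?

4.16 km

Floating equilibrium: submerged depth d = t ρ_obj/ρ_fluid = 26.29 km × 2853/3390 = 22.13 km.
Freeboard = t − d = 26.29 km − 22.13 km = 4.16 km.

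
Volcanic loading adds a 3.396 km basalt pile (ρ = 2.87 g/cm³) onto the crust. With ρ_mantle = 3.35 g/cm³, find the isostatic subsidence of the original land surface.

2.91 km

Subaerial loading: s = t ρ_load / ρ_m.
s = 3.396 km × 2.87/3.35 = 2.91 km.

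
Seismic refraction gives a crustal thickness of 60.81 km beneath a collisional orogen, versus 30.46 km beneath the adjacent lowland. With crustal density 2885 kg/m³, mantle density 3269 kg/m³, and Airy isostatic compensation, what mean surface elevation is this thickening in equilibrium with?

Excess crust Δ = 60.81 km − 30.46 km = 30.35 km, split between elevation h and root r with h + r = Δ.
Airy balance ρ_c h = (ρ_m − ρ_c) r gives r = h ρ_c/(ρ_m − ρ_c), so h (1 + ρ_c/(ρ_m − ρ_c)) = Δ, i.e. h = Δ (ρ_m − ρ_c)/ρ_m.
h = 30.35 km × 384/3269 = 3.57 km.

3.57 km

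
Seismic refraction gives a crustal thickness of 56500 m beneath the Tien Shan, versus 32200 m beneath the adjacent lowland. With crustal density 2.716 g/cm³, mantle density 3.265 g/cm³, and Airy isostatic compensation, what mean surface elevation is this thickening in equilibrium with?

Excess crust Δ = 56500 m − 32200 m = 24300 m, split between elevation h and root r with h + r = Δ.
Airy balance ρ_c h = (ρ_m − ρ_c) r gives r = h ρ_c/(ρ_m − ρ_c), so h (1 + ρ_c/(ρ_m − ρ_c)) = Δ, i.e. h = Δ (ρ_m − ρ_c)/ρ_m.
h = 24300 m × 0.549/3.265 = 4090 m.

4090 m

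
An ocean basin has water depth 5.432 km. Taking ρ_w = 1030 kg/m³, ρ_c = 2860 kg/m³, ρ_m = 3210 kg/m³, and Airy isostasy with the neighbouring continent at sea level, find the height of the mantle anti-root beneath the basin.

Isostatic balance requires: replacing crust with seawater at the top is compensated by replacing crust with mantle at the base: d (ρ_c − ρ_w) = a (ρ_m − ρ_c).
a = d (ρ_c − ρ_w)/(ρ_m − ρ_c) = 5.432 km × 1830/350 = 28.4 km.

28.4 km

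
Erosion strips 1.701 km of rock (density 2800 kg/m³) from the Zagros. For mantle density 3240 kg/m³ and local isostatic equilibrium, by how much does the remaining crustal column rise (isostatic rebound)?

Unloading: uplift u = e ρ_c/ρ_m = 1.701 km × 2800/3240 = 1.47 km.

1.47 km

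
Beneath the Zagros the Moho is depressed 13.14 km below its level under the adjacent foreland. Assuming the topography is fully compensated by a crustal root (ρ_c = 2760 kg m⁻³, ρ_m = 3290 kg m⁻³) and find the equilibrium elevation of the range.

In Airy isostatic equilibrium: ρ_c h = (ρ_m − ρ_c) r.
h = r (ρ_m − ρ_c) / ρ_c = 13.14 km × (3290 − 2760) / 2760 = 2.52 km.

2.52 km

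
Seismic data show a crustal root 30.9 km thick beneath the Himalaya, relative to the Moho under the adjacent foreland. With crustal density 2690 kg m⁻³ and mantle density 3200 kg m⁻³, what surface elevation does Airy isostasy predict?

Isostatic balance requires: ρ_c h = (ρ_m − ρ_c) r.
h = r (ρ_m − ρ_c) / ρ_c = 30.9 km × (3200 − 2690) / 2690 = 5.86 km.

5.86 km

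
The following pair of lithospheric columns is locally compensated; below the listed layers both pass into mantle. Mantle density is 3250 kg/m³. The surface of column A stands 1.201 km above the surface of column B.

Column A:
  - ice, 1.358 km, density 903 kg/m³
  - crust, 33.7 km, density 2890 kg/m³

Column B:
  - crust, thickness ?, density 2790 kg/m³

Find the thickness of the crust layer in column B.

Take the compensation level at the base of the deeper column (depth z_c below the surface of column A) and equate Σ ρ_i t_i down to z_c; mantle fills any gap and the z_c terms cancel.
Column A: 1.358×903 + 33.7×2890 + (z_c − 35.058)×3250
Column B: 1.201×0 + x×2790 + (z_c − 1.201 − 0 − x)×3250
The z_c×3250 term appears on both sides and cancels. Collect the known terms of each column as K = Σ(ρt)_known − 3250 × (depth of known layers): K_A = 98619.274 − 3250×35.058 = −15319.226; K_B = 0 − 3250×(1.201 + 0) = −3903.25.
Balance: K_A = K_B − x×(3250 − 2790), so x = (K_B − K_A)/(3250 − 2790) = 11416/460 = 24.8 km.

24.8 km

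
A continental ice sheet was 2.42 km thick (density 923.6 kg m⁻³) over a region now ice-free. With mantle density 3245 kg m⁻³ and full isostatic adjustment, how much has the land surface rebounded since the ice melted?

0.689 km

Removing the load lets mantle flow back in; uplift u satisfies ρ_ice t = ρ_m u.
u = t ρ_ice/ρ_m = 2.42 km × 923.6/3245 = 0.689 km.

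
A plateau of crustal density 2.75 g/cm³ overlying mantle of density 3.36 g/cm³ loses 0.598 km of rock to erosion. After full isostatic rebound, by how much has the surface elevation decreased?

0.109 km

Rebound u = e ρ_c/ρ_m = 0.598 km × 2.75/3.36 = 0.4894 km.
Net surface drop = e − u = 0.598 km − 0.4894 km = e (ρ_m − ρ_c)/ρ_m = 0.109 km.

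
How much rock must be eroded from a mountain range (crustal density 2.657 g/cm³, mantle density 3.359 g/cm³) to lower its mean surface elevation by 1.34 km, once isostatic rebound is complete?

Net drop Δ = e − u = e − e ρ_c/ρ_m = e (ρ_m − ρ_c)/ρ_m.
e = Δ ρ_m/(ρ_m − ρ_c) = 1.34 km × 3.359/0.702 = 6.41 km.

6.41 km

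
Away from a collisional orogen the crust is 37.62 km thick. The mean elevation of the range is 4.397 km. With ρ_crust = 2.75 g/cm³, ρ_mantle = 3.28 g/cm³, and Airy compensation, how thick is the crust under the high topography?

64.8 km

Root depth r = h ρ_c / (ρ_m − ρ_c) = 4.397 km × 2.75 / 0.53 = 22.81 km.
Total thickness = T + h + r = 37.62 km + 4.397 km + 22.81 km = 64.8 km.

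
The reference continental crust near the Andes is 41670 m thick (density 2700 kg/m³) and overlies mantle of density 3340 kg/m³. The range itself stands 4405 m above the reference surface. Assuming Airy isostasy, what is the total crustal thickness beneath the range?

64700 m

Root depth r = h ρ_c / (ρ_m − ρ_c) = 4405 m × 2700 / 640 = 18580 m.
Total thickness = T + h + r = 41670 m + 4405 m + 18580 m = 64700 m.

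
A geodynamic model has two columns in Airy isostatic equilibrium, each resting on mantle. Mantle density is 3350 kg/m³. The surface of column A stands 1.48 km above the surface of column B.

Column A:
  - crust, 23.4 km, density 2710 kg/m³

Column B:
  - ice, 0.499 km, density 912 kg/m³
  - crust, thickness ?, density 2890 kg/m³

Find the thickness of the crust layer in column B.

Take the compensation level at the base of the deeper column (depth z_c below the surface of column A) and equate Σ ρ_i t_i down to z_c; mantle fills any gap and the z_c terms cancel.
Column A: 23.4×2710 + (z_c − 23.4)×3350
Column B: 1.48×0 + 0.499×912 + x×2890 + (z_c − 1.48 − 0.499 − x)×3350
The z_c×3350 term appears on both sides and cancels. Collect the known terms of each column as K = Σ(ρt)_known − 3350 × (depth of known layers): K_A = 63414 − 3350×23.4 = −14976; K_B = 455.088 − 3350×(1.48 + 0.499) = −6174.562.
Balance: K_A = K_B − x×(3350 − 2890), so x = (K_B − K_A)/(3350 − 2890) = 8801.44/460 = 19.1 km.

19.1 km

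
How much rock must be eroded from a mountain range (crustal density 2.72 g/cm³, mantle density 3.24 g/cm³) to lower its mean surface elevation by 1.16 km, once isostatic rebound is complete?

7.23 km

Net drop Δ = e − u = e − e ρ_c/ρ_m = e (ρ_m − ρ_c)/ρ_m.
e = Δ ρ_m/(ρ_m − ρ_c) = 1.16 km × 3.24/0.52 = 7.23 km.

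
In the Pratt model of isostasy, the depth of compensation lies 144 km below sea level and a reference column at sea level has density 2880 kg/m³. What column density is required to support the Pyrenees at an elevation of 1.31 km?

2850 kg/m³

Pratt balance: ρ_ref D = ρ (D + h).
ρ = ρ_ref D/(D + h) = 2880 × 144 km/(144 km + 1.31 km) = 2850 kg/m³.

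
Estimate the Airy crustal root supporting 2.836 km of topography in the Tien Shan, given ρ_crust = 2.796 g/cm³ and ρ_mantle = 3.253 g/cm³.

17.4 km

In Airy isostatic equilibrium: the weight of the topography is balanced by the buoyancy of the root, ρ_c h = (ρ_m − ρ_c) r.
r = h · ρ_c / (ρ_m − ρ_c) = 2.836 km × 2.796 / (3.253 − 2.796) = 17.4 km.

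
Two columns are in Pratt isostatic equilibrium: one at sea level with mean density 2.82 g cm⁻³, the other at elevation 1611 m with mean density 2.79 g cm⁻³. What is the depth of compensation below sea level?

ρ_ref D = ρ (D + h) → D (ρ_ref − ρ) = ρ h.
D = ρ h/(ρ_ref − ρ) = 2.79 × 1611 m/(2.82 − 2.79) = 150000 m.

150000 m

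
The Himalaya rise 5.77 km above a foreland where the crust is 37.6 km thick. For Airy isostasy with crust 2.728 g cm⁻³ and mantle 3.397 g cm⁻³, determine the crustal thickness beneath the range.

Root depth r = h ρ_c / (ρ_m − ρ_c) = 5.77 km × 2.728 / 0.669 = 23.53 km.
Total thickness = T + h + r = 37.6 km + 5.77 km + 23.53 km = 66.9 km.

66.9 km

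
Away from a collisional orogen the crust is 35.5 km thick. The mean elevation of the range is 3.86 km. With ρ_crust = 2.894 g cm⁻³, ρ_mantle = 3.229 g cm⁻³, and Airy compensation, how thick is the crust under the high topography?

Root depth r = h ρ_c / (ρ_m − ρ_c) = 3.86 km × 2.894 / 0.335 = 33.35 km.
Total thickness = T + h + r = 35.5 km + 3.86 km + 33.35 km = 72.7 km.

72.7 km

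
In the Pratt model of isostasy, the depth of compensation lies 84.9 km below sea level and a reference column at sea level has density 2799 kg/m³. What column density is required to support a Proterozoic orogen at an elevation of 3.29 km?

Pratt balance: ρ_ref D = ρ (D + h).
ρ = ρ_ref D/(D + h) = 2799 × 84.9 km/(84.9 km + 3.29 km) = 2690 kg/m³.

2690 kg/m³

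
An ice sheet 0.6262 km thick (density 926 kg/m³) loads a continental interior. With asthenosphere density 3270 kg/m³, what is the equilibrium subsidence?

By Archimedes' principle applied to the lithosphere: the ice load ρ_ice t is balanced by mantle displaced below, ρ_m s.
s = t ρ_ice / ρ_m = 0.6262 km × 926/3270 = 0.177 km.

0.177 km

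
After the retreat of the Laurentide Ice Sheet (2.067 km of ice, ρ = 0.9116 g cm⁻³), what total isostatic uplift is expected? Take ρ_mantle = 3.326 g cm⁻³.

Removing the load lets mantle flow back in; uplift u satisfies ρ_ice t = ρ_m u.
u = t ρ_ice/ρ_m = 2.067 km × 0.9116/3.326 = 0.567 km.

0.567 km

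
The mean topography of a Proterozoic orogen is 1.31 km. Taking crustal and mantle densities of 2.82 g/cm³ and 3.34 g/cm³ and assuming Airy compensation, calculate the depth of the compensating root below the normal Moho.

Balancing pressure at the compensation depth: the weight of the topography is balanced by the buoyancy of the root, ρ_c h = (ρ_m − ρ_c) r.
r = h · ρ_c / (ρ_m − ρ_c) = 1.31 km × 2.82 / (3.34 − 2.82) = 7.1 km.

7.1 km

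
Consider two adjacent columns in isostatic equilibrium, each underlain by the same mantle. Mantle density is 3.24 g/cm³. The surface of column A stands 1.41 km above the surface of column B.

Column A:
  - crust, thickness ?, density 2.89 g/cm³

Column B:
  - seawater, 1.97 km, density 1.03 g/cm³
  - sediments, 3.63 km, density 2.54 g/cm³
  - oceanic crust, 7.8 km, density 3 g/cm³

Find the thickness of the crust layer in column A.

Take the compensation level at the base of the deeper column (depth z_c below the surface of column A) and equate Σ ρ_i t_i down to z_c; mantle fills any gap and the z_c terms cancel.
Column A: x×2.89 + (z_c − 0 − x)×3.24
Column B: 1.41×0 + 1.97×1.03 + 3.63×2.54 + 7.8×3 + (z_c − 1.41 − 13.4)×3.24
The z_c×3.24 term appears on both sides and cancels. Collect the known terms of each column as K = Σ(ρt)_known − 3.24 × (depth of known layers): K_A = 0 − 3.24×0 = 0; K_B = 34.6493 − 3.24×(1.41 + 13.4) = −13.3351.
Balance: K_A − x×(3.24 − 2.89) = K_B, so x = (K_A − K_B)/(3.24 − 2.89) = 13.3351/0.35 = 38.1 km.

38.1 km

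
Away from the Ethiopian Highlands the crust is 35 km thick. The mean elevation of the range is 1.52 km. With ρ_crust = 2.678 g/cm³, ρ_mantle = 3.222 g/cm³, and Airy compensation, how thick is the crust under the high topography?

Root depth r = h ρ_c / (ρ_m − ρ_c) = 1.52 km × 2.678 / 0.544 = 7.483 km.
Total thickness = T + h + r = 35 km + 1.52 km + 7.483 km = 44 km.

44 km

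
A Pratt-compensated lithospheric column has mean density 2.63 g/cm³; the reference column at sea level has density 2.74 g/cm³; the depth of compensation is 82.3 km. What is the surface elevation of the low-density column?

ρ_ref D = ρ (D + h) → h = D (ρ_ref − ρ)/ρ.
h = 82.3 km × (2.74 − 2.63)/2.63 = 3.44 km.

3.44 km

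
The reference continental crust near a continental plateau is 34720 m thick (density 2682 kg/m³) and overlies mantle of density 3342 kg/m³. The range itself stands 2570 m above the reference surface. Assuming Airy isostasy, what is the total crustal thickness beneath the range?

47700 m

Root depth r = h ρ_c / (ρ_m − ρ_c) = 2570 m × 2682 / 660 = 10440 m.
Total thickness = T + h + r = 34720 m + 2570 m + 10440 m = 47700 m.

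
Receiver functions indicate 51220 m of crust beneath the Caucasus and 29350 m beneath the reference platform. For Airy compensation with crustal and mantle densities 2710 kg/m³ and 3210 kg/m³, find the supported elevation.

3410 m

Excess crust Δ = 51220 m − 29350 m = 21870 m, split between elevation h and root r with h + r = Δ.
Airy balance ρ_c h = (ρ_m − ρ_c) r gives r = h ρ_c/(ρ_m − ρ_c), so h (1 + ρ_c/(ρ_m − ρ_c)) = Δ, i.e. h = Δ (ρ_m − ρ_c)/ρ_m.
h = 21870 m × 500/3210 = 3410 m.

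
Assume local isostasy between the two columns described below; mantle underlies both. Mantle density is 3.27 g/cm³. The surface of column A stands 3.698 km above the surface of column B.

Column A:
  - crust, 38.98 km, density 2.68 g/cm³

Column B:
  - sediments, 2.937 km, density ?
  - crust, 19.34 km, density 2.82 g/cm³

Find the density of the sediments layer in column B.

2.52 g/cm³

Take the compensation level at the base of the deeper column (depth z_c below the surface of column A) and equate Σ ρ_i t_i down to z_c; mantle fills any gap and the z_c terms cancel.
Column A: 38.98×2.68 + (z_c − 38.98)×3.27
Column B: 3.698×0 + 2.937×ρ + 19.34×2.82 + (z_c − 3.698 − 22.277)×3.27
The z_c×3.27 term appears on both sides and cancels. Collect the known terms of each column as K = Σ(ρt)_known − 3.27 × (depth of known layers): K_A = 104.4664 − 3.27×38.98 = −22.9982; K_B = 54.5388 − 3.27×(3.698 + 22.277) = −30.39945.
Balance: K_A = K_B + 2.937×ρ, so ρ = (K_A − K_B)/2.937 = 7.40125/2.937 = 2.52 g/cm³.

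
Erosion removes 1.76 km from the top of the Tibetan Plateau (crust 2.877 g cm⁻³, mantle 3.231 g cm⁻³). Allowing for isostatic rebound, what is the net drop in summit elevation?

0.193 km

Rebound u = e ρ_c/ρ_m = 1.76 km × 2.877/3.231 = 1.567 km.
Net surface drop = e − u = 1.76 km − 1.567 km = e (ρ_m − ρ_c)/ρ_m = 0.193 km.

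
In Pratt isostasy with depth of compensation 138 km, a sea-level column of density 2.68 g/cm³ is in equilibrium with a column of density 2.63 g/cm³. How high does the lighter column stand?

2.62 km

ρ_ref D = ρ (D + h) → h = D (ρ_ref − ρ)/ρ.
h = 138 km × (2.68 − 2.63)/2.63 = 2.62 km.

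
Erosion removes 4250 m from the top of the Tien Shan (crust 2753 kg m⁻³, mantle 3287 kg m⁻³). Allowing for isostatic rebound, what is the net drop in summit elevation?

Rebound u = e ρ_c/ρ_m = 4250 m × 2753/3287 = 3560 m.
Net surface drop = e − u = 4250 m − 3560 m = e (ρ_m − ρ_c)/ρ_m = 690 m.

690 m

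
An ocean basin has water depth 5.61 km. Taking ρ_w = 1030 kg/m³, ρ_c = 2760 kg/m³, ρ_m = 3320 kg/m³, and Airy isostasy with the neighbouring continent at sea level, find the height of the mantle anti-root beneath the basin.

For local isostatic compensation: replacing crust with seawater at the top is compensated by replacing crust with mantle at the base: d (ρ_c − ρ_w) = a (ρ_m − ρ_c).
a = d (ρ_c − ρ_w)/(ρ_m − ρ_c) = 5.61 km × 1730/560 = 17.3 km.

17.3 km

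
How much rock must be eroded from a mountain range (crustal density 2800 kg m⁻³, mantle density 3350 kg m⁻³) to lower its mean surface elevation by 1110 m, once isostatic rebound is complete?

6760 m

Net drop Δ = e − u = e − e ρ_c/ρ_m = e (ρ_m − ρ_c)/ρ_m.
e = Δ ρ_m/(ρ_m − ρ_c) = 1110 m × 3350/550 = 6760 m.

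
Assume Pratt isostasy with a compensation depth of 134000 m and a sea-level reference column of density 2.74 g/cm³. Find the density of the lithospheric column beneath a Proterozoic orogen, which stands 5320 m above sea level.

Pratt balance: ρ_ref D = ρ (D + h).
ρ = ρ_ref D/(D + h) = 2.74 × 134000 m/(134000 m + 5320 m) = 2.64 g/cm³.

2.64 g/cm³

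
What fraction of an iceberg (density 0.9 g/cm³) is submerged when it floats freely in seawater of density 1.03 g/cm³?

0.874

Submerged fraction = ρ_obj/ρ_fluid = 0.9/1.03 = 0.874.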